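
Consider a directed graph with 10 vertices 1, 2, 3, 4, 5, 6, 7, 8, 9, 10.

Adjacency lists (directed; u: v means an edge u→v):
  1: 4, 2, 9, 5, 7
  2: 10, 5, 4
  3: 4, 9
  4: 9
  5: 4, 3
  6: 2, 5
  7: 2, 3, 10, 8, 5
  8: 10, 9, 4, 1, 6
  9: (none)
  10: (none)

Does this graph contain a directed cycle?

DFS with white/gray/black marking, starting from 6:
6 gray
  2 gray
    10 gray
    10 black
    5 gray
      4 gray
        9 gray
        9 black
      4 black
      3 gray
        3→4: 4 black — skip
        3→9: 9 black — skip
      3 black
    5 black
    2→4: 4 black — skip
  2 black
  6→5: 5 black — skip
6 black
1 gray
  1→4: 4 black — skip
  1→2: 2 black — skip
  1→9: 9 black — skip
  1→5: 5 black — skip
  7 gray
    7→2: 2 black — skip
    7→3: 3 black — skip
    7→10: 10 black — skip
    8 gray
      8→10: 10 black — skip
      8→9: 9 black — skip
      8→4: 4 black — skip
      8→1: 1 is gray → back edge
Back edge found, so a cycle exists: 1 → 7 → 8 → 1.

Yes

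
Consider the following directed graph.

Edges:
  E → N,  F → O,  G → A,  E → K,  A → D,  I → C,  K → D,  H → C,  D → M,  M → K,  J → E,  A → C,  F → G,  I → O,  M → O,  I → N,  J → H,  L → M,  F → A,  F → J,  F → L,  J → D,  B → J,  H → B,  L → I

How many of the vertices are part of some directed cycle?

A vertex is on a directed cycle iff it belongs to a strongly connected component of size ≥ 2 (or has a self-loop).
The vertices on cycles are {B, D, H, J, K, M} — 6 in total.

6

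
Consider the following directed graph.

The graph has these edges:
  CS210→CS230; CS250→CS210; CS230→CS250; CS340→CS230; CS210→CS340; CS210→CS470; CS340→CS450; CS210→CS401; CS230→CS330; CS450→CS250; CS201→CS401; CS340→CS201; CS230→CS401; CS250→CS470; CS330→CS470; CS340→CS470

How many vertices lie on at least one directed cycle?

5

A vertex is on a directed cycle iff it belongs to a strongly connected component of size ≥ 2 (or has a self-loop).
The vertices on cycles are {CS210, CS230, CS250, CS340, CS450} — 5 in total.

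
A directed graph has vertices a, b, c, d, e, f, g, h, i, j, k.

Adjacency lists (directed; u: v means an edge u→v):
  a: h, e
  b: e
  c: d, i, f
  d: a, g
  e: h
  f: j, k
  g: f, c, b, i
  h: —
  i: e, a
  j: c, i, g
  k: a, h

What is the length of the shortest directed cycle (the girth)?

For each vertex v, BFS finds the shortest path from v back to v.
The shortest such closed walk is g → f → j → g, length 3.

3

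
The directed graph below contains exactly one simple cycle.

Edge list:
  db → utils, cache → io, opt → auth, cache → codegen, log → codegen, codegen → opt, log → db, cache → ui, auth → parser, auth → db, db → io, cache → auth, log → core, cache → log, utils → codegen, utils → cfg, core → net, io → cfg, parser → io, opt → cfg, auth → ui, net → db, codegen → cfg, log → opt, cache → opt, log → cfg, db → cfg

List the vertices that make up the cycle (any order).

DFS with gray/black marking from opt:
opt gray
  cfg gray
  cfg black
  auth gray
    ui gray
    ui black
    parser gray
      io gray
        io→cfg: cfg black — skip
      io black
    parser black
    db gray
      db→io: io black — skip
      utils gray
        utils→cfg: cfg black — skip
        codegen gray
          codegen→cfg: cfg black — skip
          codegen→opt: opt is gray → back edge
Back edge closes the cycle opt → auth → db → utils → codegen → opt; its vertices are {db, opt, auth, utils, codegen}.

db, opt, auth, utils, codegen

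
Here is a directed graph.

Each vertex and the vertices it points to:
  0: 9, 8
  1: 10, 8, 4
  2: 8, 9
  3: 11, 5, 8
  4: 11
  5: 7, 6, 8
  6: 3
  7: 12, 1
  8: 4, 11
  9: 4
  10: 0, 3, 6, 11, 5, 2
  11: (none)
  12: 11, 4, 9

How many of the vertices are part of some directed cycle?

A vertex is on a directed cycle iff it belongs to a strongly connected component of size ≥ 2 (or has a self-loop).
The vertices on cycles are {1, 3, 5, 6, 7, 10} — 6 in total.

6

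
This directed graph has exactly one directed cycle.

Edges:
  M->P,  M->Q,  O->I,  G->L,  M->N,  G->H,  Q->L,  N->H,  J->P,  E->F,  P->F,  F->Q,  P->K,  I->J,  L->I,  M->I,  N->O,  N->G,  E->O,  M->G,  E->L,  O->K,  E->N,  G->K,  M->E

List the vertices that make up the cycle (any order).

F, I, J, L, P, Q

DFS with gray/black marking from P:
P gray
  K gray
  K black
  F gray
    Q gray
      L gray
        I gray
          J gray
            J→P: P is gray → back edge
Back edge closes the cycle P → F → Q → L → I → J → P; its vertices are {F, I, J, L, P, Q}.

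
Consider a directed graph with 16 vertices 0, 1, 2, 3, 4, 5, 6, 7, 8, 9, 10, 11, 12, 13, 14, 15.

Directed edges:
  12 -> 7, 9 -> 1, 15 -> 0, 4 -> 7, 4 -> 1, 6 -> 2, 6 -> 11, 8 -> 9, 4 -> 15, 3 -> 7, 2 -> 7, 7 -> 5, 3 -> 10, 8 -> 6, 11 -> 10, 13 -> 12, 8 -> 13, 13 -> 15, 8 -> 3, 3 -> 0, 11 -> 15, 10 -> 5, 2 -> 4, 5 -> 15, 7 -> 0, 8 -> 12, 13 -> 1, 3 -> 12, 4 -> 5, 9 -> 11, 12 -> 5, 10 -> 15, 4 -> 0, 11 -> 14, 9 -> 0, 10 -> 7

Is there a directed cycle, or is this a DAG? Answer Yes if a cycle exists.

No

DFS with white/gray/black marking, starting from 4:
4 gray
  5 gray
    15 gray
      0 gray
      0 black
    15 black
  5 black
  4→0: 0 black — skip
  1 gray
  1 black
  7 gray
    7→0: 0 black — skip
    7→5: 5 black — skip
  7 black
  4→15: 15 black — skip
4 black
2 gray
  2→4: 4 black — skip
  2→7: 7 black — skip
2 black
3 gray
  3→7: 7 black — skip
  10 gray
    10→15: 15 black — skip
    10→7: 7 black — skip
    10→5: 5 black — skip
  10 black
  3→0: 0 black — skip
  12 gray
    12→7: 7 black — skip
    12→5: 5 black — skip
  12 black
3 black
6 gray
  11 gray
    11→10: 10 black — skip
    14 gray
    14 black
    11→15: 15 black — skip
  11 black
  6→2: 2 black — skip
6 black
8 gray
  9 gray
    9→1: 1 black — skip
    9→11: 11 black — skip
    9→0: 0 black — skip
  9 black
  13 gray
    13→12: 12 black — skip
    13→1: 1 black — skip
    13→15: 15 black — skip
  13 black
  8→6: 6 black — skip
  8→12: 12 black — skip
  8→3: 3 black — skip
8 black
Every edge goes to a white or black vertex — no back edge, so the graph is acyclic.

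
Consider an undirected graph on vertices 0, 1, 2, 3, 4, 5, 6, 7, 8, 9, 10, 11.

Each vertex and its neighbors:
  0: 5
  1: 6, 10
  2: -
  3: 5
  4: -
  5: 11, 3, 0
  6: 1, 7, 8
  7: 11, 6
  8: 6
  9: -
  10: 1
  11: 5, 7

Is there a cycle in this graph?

No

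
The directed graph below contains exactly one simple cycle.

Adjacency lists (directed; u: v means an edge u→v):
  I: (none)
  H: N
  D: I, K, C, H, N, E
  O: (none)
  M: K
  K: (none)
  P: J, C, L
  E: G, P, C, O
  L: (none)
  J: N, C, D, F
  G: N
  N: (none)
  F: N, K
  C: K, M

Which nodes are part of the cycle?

D, E, J, P

DFS with gray/black marking from D:
D gray
  I gray
  I black
  K gray
  K black
  C gray
    C→K: K black — skip
    M gray
      M→K: K black — skip
    M black
  C black
  H gray
    N gray
    N black
  H black
  D→N: N black — skip
  E gray
    G gray
      G→N: N black — skip
    G black
    P gray
      J gray
        J→N: N black — skip
        J→C: C black — skip
        J→D: D is gray → back edge
Back edge closes the cycle D → E → P → J → D; its vertices are {D, E, J, P}.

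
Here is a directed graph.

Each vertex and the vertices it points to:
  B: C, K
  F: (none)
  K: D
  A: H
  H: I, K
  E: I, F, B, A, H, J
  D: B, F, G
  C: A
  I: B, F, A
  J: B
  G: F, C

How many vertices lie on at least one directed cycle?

8

A vertex is on a directed cycle iff it belongs to a strongly connected component of size ≥ 2 (or has a self-loop).
The vertices on cycles are {A, B, C, D, G, H, I, K} — 8 in total.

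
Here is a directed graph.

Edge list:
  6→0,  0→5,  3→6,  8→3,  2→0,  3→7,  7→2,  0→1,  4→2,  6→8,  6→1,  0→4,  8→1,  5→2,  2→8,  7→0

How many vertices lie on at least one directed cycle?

A vertex is on a directed cycle iff it belongs to a strongly connected component of size ≥ 2 (or has a self-loop).
The vertices on cycles are {0, 2, 3, 4, 5, 6, 7, 8} — 8 in total.

8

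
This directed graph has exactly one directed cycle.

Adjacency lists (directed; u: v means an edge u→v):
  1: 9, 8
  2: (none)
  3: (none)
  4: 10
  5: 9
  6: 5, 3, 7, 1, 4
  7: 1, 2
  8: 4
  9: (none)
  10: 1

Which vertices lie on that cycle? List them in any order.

DFS with gray/black marking from 4:
4 gray
  10 gray
    1 gray
      9 gray
      9 black
      8 gray
        8→4: 4 is gray → back edge
Back edge closes the cycle 4 → 10 → 1 → 8 → 4; its vertices are {1, 4, 8, 10}.

1, 4, 8, 10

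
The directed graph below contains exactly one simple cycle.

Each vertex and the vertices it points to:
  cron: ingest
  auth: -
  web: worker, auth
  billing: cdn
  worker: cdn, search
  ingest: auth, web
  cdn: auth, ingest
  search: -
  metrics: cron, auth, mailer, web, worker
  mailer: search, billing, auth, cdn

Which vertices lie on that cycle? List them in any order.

cdn, web, ingest, worker

DFS with gray/black marking from web:
web gray
  worker gray
    cdn gray
      auth gray
      auth black
      ingest gray
        ingest→auth: auth black — skip
        ingest→web: web is gray → back edge
Back edge closes the cycle web → worker → cdn → ingest → web; its vertices are {cdn, web, ingest, worker}.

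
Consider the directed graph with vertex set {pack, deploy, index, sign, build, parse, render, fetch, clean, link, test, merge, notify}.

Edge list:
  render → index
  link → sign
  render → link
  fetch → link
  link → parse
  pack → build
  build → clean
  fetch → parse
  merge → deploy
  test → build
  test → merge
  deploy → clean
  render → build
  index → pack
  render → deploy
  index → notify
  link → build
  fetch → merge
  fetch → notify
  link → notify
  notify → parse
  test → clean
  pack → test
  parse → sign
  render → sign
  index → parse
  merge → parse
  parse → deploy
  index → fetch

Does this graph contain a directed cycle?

No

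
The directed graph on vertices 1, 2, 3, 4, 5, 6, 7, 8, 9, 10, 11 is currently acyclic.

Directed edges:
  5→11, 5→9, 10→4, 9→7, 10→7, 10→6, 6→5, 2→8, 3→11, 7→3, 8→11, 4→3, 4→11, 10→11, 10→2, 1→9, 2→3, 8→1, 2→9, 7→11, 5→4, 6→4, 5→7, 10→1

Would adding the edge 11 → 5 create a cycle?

Yes

Adding 11→5 creates a cycle iff 5 can already reach 11.
Path from 5: 5 → 11.
So 5 → … → 11 → 5 is a cycle.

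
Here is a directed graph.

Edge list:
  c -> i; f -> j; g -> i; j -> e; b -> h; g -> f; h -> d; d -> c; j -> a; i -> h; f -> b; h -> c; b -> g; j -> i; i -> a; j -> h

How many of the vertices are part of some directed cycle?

7

A vertex is on a directed cycle iff it belongs to a strongly connected component of size ≥ 2 (or has a self-loop).
The vertices on cycles are {b, c, d, f, g, h, i} — 7 in total.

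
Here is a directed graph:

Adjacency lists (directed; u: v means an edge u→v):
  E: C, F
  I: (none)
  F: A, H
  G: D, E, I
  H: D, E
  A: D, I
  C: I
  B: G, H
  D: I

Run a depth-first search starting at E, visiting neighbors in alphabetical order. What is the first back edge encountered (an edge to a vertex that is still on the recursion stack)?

DFS from E (visiting neighbors in alphabetical order); mark gray on enter, black on exit:
E gray
  C gray
    I gray
    I black
  C black
  F gray
    A gray
      D gray
        D→I: I black — skip
      D black
      A→I: I black — skip
    A black
    H gray
      H→D: D black — skip
      H→E: E is gray → back edge
First back edge: H → E.

H->E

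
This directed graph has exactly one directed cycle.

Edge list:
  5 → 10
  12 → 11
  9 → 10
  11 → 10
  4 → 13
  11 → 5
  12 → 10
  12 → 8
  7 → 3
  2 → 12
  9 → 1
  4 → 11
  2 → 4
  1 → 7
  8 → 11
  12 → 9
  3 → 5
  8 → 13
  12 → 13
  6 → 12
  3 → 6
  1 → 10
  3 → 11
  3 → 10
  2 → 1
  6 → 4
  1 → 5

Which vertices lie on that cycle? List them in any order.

1, 3, 6, 7, 9, 12

DFS with gray/black marking from 1:
1 gray
  10 gray
  10 black
  7 gray
    3 gray
      11 gray
        11→10: 10 black — skip
        5 gray
          5→10: 10 black — skip
        5 black
      11 black
      3→10: 10 black — skip
      6 gray
        12 gray
          13 gray
          13 black
          8 gray
            8→11: 11 black — skip
            8→13: 13 black — skip
          8 black
          12→10: 10 black — skip
          9 gray
            9→1: 1 is gray → back edge
Back edge closes the cycle 1 → 7 → 3 → 6 → 12 → 9 → 1; its vertices are {1, 3, 6, 7, 9, 12}.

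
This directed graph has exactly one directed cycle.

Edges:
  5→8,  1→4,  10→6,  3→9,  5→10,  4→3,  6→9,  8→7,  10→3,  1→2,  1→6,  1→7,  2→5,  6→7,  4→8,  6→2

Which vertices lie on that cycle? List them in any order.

2, 5, 6, 10

DFS with gray/black marking from 2:
2 gray
  5 gray
    10 gray
      3 gray
        9 gray
        9 black
      3 black
      6 gray
        7 gray
        7 black
        6→2: 2 is gray → back edge
Back edge closes the cycle 2 → 5 → 10 → 6 → 2; its vertices are {2, 5, 6, 10}.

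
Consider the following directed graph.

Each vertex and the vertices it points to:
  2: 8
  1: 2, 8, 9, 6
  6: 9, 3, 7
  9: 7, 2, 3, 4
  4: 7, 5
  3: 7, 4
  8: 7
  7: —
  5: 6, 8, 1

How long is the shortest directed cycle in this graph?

4

For each vertex v, BFS finds the shortest path from v back to v.
The shortest such closed walk is 5 → 1 → 9 → 4 → 5, length 4.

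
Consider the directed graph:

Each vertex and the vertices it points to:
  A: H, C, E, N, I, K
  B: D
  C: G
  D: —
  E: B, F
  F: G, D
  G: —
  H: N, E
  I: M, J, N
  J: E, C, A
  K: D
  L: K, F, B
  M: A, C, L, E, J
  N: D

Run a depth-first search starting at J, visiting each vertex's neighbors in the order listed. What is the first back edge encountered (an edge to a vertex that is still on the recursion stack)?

M→A

DFS from J (visiting each vertex's neighbors in the order listed); mark gray on enter, black on exit:
J gray
  E gray
    B gray
      D gray
      D black
    B black
    F gray
      G gray
      G black
      F→D: D black — skip
    F black
  E black
  C gray
    C→G: G black — skip
  C black
  A gray
    H gray
      N gray
        N→D: D black — skip
      N black
      H→E: E black — skip
    H black
    A→C: C black — skip
    A→E: E black — skip
    A→N: N black — skip
    I gray
      M gray
        M→A: A is gray → back edge
First back edge: M → A.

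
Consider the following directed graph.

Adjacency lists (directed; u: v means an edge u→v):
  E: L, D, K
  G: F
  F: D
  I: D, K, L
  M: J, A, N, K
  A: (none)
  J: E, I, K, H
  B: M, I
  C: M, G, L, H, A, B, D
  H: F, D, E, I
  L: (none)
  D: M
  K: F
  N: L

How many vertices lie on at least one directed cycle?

A vertex is on a directed cycle iff it belongs to a strongly connected component of size ≥ 2 (or has a self-loop).
The vertices on cycles are {D, E, F, H, I, J, K, M} — 8 in total.

8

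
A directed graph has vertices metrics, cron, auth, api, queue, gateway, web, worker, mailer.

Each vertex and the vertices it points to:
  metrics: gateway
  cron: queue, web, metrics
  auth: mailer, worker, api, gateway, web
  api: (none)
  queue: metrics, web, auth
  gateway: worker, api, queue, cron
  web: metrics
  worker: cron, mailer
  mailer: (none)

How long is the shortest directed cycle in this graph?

3

For each vertex v, BFS finds the shortest path from v back to v.
The shortest such closed walk is gateway → queue → auth → gateway, length 3.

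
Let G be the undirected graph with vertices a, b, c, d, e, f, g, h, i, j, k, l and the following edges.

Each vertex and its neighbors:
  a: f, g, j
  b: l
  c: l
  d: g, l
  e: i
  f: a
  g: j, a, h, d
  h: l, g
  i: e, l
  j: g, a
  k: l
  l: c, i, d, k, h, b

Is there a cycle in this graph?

Yes

DFS, tracking each vertex's parent; an edge to a visited non-parent vertex closes a cycle.
Start from b:
visit b (parent –)
  visit l (parent b)
    visit c (parent l)
      c–l: parent, skip
    visit i (parent l)
      visit e (parent i)
        e–i: parent, skip
      i–l: parent, skip
    visit d (parent l)
      visit g (parent d)
        visit j (parent g)
          j–g: parent, skip
          visit a (parent j)
            visit f (parent a)
              f–a: parent, skip
            a–g: g visited and ≠ parent → cycle
Cycle: g – j – a – g.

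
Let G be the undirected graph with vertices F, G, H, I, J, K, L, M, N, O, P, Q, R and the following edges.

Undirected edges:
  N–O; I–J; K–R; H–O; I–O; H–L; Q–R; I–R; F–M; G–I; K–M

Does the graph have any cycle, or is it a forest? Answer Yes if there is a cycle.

No

DFS, tracking each vertex's parent; an edge to a visited non-parent vertex closes a cycle.
Start from F:
visit F (parent –)
  visit M (parent F)
    visit K (parent M)
      visit R (parent K)
        visit I (parent R)
          visit G (parent I)
            G–I: parent, skip
          visit O (parent I)
            O–I: parent, skip
            visit N (parent O)
              N–O: parent, skip
            visit H (parent O)
              H–O: parent, skip
              visit L (parent H)
                L–H: parent, skip
          I–R: parent, skip
          visit J (parent I)
            J–I: parent, skip
        visit Q (parent R)
          Q–R: parent, skip
        R–K: parent, skip
      K–M: parent, skip
    M–F: parent, skip
visit P (parent –)
No non-parent visited neighbor found — the graph is a forest.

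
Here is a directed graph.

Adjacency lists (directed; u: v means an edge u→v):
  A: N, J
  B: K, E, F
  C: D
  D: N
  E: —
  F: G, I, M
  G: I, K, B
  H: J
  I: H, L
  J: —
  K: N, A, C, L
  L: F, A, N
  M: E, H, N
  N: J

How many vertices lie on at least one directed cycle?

6

A vertex is on a directed cycle iff it belongs to a strongly connected component of size ≥ 2 (or has a self-loop).
The vertices on cycles are {B, F, G, I, K, L} — 6 in total.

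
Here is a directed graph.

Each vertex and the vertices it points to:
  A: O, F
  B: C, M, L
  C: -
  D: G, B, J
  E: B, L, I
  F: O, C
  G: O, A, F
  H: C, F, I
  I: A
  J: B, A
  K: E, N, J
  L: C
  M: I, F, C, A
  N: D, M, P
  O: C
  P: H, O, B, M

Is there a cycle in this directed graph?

No

DFS with white/gray/black marking, starting from C:
C gray
C black
A gray
  O gray
    O→C: C black — skip
  O black
  F gray
    F→O: O black — skip
    F→C: C black — skip
  F black
A black
B gray
  B→C: C black — skip
  M gray
    I gray
      I→A: A black — skip
    I black
    M→F: F black — skip
    M→C: C black — skip
    M→A: A black — skip
  M black
  L gray
    L→C: C black — skip
  L black
B black
D gray
  G gray
    G→O: O black — skip
    G→A: A black — skip
    G→F: F black — skip
  G black
  D→B: B black — skip
  J gray
    J→B: B black — skip
    J→A: A black — skip
  J black
D black
E gray
  E→B: B black — skip
  E→L: L black — skip
  E→I: I black — skip
E black
H gray
  H→C: C black — skip
  H→F: F black — skip
  H→I: I black — skip
H black
K gray
  K→E: E black — skip
  N gray
    N→D: D black — skip
    N→M: M black — skip
    P gray
      P→H: H black — skip
      P→O: O black — skip
      P→B: B black — skip
      P→M: M black — skip
    P black
  N black
  K→J: J black — skip
K black
Every edge goes to a white or black vertex — no back edge, so the graph is acyclic.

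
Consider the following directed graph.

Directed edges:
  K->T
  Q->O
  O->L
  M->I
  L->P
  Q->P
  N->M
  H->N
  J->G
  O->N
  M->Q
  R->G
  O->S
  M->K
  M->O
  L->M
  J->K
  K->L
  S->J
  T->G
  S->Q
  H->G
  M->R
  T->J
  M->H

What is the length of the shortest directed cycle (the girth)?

3

For each vertex v, BFS finds the shortest path from v back to v.
The shortest such closed walk is M → O → N → M, length 3.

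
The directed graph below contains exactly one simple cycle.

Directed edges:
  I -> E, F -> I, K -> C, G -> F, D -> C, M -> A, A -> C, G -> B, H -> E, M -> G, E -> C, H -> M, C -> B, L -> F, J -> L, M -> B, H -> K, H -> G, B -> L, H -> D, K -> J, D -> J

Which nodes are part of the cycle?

B, C, E, F, I, L

DFS with gray/black marking from F:
F gray
  I gray
    E gray
      C gray
        B gray
          L gray
            L→F: F is gray → back edge
Back edge closes the cycle F → I → E → C → B → L → F; its vertices are {B, C, E, F, I, L}.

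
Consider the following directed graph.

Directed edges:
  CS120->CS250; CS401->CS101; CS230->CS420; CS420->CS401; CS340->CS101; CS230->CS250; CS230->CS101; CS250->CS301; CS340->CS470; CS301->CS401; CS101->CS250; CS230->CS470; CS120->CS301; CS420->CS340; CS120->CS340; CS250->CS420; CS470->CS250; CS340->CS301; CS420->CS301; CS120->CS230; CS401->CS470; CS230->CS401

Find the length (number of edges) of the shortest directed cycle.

For each vertex v, BFS finds the shortest path from v back to v.
The shortest such closed walk is CS250 → CS301 → CS401 → CS470 → CS250, length 4.

4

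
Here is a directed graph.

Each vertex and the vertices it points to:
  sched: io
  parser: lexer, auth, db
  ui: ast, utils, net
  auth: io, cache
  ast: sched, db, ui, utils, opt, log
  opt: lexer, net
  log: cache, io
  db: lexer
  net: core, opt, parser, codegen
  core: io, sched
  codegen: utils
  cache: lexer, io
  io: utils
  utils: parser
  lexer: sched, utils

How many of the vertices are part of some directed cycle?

12

A vertex is on a directed cycle iff it belongs to a strongly connected component of size ≥ 2 (or has a self-loop).
The vertices on cycles are {db, io, ui, ast, net, opt, auth, cache, lexer, sched, utils, parser} — 12 in total.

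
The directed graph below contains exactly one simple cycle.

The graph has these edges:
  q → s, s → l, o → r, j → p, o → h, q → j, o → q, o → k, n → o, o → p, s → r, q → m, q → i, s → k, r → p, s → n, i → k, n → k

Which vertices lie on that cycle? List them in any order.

DFS with gray/black marking from o:
o gray
  k gray
  k black
  q gray
    i gray
      i→k: k black — skip
    i black
    j gray
      p gray
      p black
    j black
    m gray
    m black
    s gray
      l gray
      l black
      n gray
        n→o: o is gray → back edge
Back edge closes the cycle o → q → s → n → o; its vertices are {n, o, q, s}.

n, o, q, s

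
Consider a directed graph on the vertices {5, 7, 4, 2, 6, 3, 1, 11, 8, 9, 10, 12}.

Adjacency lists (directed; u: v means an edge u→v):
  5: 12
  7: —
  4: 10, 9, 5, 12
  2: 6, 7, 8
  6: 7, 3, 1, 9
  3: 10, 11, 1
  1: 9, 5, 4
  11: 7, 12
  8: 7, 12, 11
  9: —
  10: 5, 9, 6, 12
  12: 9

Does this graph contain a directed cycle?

Yes

DFS with white/gray/black marking, starting from 9:
9 gray
9 black
5 gray
  12 gray
    12→9: 9 black — skip
  12 black
5 black
7 gray
7 black
4 gray
  10 gray
    10→5: 5 black — skip
    10→9: 9 black — skip
    6 gray
      6→7: 7 black — skip
      3 gray
        3→10: 10 is gray → back edge
Back edge found, so a cycle exists: 10 → 6 → 3 → 10.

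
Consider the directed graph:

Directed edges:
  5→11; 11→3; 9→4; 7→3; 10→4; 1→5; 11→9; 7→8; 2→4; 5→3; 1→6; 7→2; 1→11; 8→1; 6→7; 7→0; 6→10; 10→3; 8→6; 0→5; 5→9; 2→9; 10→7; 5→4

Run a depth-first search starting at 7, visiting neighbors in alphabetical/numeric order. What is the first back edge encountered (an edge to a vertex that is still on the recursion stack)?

DFS from 7 (visiting neighbors in alphabetical/numeric order); mark gray on enter, black on exit:
7 gray
  0 gray
    5 gray
      3 gray
      3 black
      4 gray
      4 black
      9 gray
        9→4: 4 black — skip
      9 black
      11 gray
        11→3: 3 black — skip
        11→9: 9 black — skip
      11 black
    5 black
  0 black
  2 gray
    2→4: 4 black — skip
    2→9: 9 black — skip
  2 black
  7→3: 3 black — skip
  8 gray
    1 gray
      1→5: 5 black — skip
      6 gray
        6→7: 7 is gray → back edge
First back edge: 6 → 7.

6→7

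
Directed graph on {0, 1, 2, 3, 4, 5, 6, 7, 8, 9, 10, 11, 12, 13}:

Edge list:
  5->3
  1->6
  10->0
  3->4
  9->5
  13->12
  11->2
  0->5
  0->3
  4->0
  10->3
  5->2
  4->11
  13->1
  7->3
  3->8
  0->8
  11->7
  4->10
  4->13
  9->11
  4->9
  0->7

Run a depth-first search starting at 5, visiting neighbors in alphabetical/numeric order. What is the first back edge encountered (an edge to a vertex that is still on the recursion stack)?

0->3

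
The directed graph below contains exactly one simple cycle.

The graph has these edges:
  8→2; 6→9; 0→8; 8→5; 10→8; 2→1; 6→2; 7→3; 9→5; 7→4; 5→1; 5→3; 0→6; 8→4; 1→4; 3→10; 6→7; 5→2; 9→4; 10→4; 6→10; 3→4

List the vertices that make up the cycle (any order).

DFS with gray/black marking from 10:
10 gray
  8 gray
    4 gray
    4 black
    2 gray
      1 gray
        1→4: 4 black — skip
      1 black
    2 black
    5 gray
      5→1: 1 black — skip
      3 gray
        3→10: 10 is gray → back edge
Back edge closes the cycle 10 → 8 → 5 → 3 → 10; its vertices are {3, 5, 8, 10}.

3, 5, 8, 10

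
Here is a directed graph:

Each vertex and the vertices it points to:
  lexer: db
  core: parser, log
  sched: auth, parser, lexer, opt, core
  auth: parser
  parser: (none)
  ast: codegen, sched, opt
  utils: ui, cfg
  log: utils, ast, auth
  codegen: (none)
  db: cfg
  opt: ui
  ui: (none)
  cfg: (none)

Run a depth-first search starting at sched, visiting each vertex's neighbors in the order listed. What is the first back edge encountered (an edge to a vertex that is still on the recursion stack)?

ast->sched

DFS from sched (visiting each vertex's neighbors in the order listed); mark gray on enter, black on exit:
sched gray
  auth gray
    parser gray
    parser black
  auth black
  sched→parser: parser black — skip
  lexer gray
    db gray
      cfg gray
      cfg black
    db black
  lexer black
  opt gray
    ui gray
    ui black
  opt black
  core gray
    core→parser: parser black — skip
    log gray
      utils gray
        utils→ui: ui black — skip
        utils→cfg: cfg black — skip
      utils black
      ast gray
        codegen gray
        codegen black
        ast→sched: sched is gray → back edge
First back edge: ast → sched.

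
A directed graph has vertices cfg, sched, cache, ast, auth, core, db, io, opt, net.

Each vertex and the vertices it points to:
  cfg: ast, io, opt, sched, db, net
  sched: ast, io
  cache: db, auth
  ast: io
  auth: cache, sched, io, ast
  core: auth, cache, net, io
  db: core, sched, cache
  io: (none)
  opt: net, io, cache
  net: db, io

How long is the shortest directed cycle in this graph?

For each vertex v, BFS finds the shortest path from v back to v.
The shortest such closed walk is db → cache → db, length 2.

2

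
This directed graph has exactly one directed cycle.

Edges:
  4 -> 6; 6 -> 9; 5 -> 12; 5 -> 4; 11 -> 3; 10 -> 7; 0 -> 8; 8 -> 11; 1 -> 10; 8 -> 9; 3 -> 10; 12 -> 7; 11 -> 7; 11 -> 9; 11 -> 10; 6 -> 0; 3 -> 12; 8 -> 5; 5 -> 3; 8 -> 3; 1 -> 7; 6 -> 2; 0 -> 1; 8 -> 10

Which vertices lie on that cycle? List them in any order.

0, 4, 5, 6, 8

DFS with gray/black marking from 6:
6 gray
  9 gray
  9 black
  0 gray
    8 gray
      8→9: 9 black — skip
      10 gray
        7 gray
        7 black
      10 black
      11 gray
        11→10: 10 black — skip
        11→7: 7 black — skip
        11→9: 9 black — skip
        3 gray
          12 gray
            12→7: 7 black — skip
          12 black
          3→10: 10 black — skip
        3 black
      11 black
      5 gray
        5→12: 12 black — skip
        4 gray
          4→6: 6 is gray → back edge
Back edge closes the cycle 6 → 0 → 8 → 5 → 4 → 6; its vertices are {0, 4, 5, 6, 8}.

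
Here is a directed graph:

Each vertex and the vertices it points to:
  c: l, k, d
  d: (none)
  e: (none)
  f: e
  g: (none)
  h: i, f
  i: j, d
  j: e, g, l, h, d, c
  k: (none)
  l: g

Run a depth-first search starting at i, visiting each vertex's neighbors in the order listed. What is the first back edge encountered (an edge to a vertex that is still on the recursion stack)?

DFS from i (visiting each vertex's neighbors in the order listed); mark gray on enter, black on exit:
i gray
  j gray
    e gray
    e black
    g gray
    g black
    l gray
      l→g: g black — skip
    l black
    h gray
      h→i: i is gray → back edge
First back edge: h → i.

h->i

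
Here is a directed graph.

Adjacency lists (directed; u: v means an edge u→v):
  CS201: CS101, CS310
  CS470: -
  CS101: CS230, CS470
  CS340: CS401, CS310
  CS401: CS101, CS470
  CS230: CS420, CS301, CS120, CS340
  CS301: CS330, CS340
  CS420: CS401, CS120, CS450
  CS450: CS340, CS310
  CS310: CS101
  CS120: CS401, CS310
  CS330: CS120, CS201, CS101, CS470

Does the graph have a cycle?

DFS with white/gray/black marking, starting from CS420:
CS420 gray
  CS401 gray
    CS101 gray
      CS230 gray
        CS230→CS420: CS420 is gray → back edge
Back edge found, so a cycle exists: CS420 → CS401 → CS101 → CS230 → CS420.

Yes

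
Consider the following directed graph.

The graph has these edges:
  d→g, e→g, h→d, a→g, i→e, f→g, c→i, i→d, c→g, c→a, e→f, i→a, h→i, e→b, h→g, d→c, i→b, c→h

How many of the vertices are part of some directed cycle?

4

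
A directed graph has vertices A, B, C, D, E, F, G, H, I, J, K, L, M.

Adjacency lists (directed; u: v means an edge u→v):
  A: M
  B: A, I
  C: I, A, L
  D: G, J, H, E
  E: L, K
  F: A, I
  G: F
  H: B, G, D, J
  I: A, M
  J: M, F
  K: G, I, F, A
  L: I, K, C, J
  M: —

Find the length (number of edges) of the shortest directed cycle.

2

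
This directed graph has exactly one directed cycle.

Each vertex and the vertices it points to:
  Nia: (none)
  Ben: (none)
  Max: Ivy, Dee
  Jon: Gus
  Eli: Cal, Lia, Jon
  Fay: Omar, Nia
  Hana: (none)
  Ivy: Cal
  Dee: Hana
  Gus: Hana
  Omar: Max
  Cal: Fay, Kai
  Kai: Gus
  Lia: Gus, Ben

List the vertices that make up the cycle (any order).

Cal, Fay, Ivy, Max, Omar

DFS with gray/black marking from Cal:
Cal gray
  Fay gray
    Omar gray
      Max gray
        Ivy gray
          Ivy→Cal: Cal is gray → back edge
Back edge closes the cycle Cal → Fay → Omar → Max → Ivy → Cal; its vertices are {Cal, Fay, Ivy, Max, Omar}.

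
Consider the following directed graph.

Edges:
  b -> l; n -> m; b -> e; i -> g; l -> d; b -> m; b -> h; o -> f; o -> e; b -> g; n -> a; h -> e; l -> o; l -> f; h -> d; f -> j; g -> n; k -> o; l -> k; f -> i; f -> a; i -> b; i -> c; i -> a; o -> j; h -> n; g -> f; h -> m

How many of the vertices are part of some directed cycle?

7

A vertex is on a directed cycle iff it belongs to a strongly connected component of size ≥ 2 (or has a self-loop).
The vertices on cycles are {b, f, g, i, k, l, o} — 7 in total.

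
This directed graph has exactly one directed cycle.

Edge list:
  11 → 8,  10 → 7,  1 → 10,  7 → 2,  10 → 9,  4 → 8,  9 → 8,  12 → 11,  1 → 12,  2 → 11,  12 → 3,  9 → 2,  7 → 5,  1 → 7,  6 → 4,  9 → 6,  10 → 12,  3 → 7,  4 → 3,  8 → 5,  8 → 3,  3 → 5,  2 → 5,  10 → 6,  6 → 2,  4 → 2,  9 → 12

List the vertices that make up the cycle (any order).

2, 3, 7, 8, 11

DFS with gray/black marking from 7:
7 gray
  5 gray
  5 black
  2 gray
    11 gray
      8 gray
        3 gray
          3→7: 7 is gray → back edge
Back edge closes the cycle 7 → 2 → 11 → 8 → 3 → 7; its vertices are {2, 3, 7, 8, 11}.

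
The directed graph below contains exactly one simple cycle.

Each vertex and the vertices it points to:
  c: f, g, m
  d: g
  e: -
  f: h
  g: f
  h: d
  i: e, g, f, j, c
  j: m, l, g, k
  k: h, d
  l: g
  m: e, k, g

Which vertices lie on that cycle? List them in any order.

DFS with gray/black marking from f:
f gray
  h gray
    d gray
      g gray
        g→f: f is gray → back edge
Back edge closes the cycle f → h → d → g → f; its vertices are {d, f, g, h}.

d, f, g, h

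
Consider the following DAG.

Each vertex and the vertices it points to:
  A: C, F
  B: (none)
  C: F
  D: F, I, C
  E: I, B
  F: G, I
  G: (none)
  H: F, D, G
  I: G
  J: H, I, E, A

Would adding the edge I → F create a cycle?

Yes

Adding I→F creates a cycle iff F can already reach I.
Path from F: F → I.
So F → … → I → F is a cycle.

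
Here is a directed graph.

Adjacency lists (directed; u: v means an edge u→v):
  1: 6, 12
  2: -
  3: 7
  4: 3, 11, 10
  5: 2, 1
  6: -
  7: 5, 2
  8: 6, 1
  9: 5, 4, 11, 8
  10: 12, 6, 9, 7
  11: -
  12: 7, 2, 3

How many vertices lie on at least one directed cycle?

A vertex is on a directed cycle iff it belongs to a strongly connected component of size ≥ 2 (or has a self-loop).
The vertices on cycles are {1, 3, 4, 5, 7, 9, 10, 12} — 8 in total.

8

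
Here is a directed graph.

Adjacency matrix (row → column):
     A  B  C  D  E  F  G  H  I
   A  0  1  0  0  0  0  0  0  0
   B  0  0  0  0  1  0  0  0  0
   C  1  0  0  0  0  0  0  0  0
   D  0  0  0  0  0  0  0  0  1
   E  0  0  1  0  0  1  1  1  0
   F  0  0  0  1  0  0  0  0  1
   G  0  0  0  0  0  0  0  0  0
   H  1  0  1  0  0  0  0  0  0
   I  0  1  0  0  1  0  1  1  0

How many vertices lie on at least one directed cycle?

A vertex is on a directed cycle iff it belongs to a strongly connected component of size ≥ 2 (or has a self-loop).
The vertices on cycles are {A, B, C, D, E, F, H, I} — 8 in total.

8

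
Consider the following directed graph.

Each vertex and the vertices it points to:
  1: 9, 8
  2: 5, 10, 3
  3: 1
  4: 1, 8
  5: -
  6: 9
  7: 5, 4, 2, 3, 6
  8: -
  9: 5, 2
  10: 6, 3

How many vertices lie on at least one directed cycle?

6

A vertex is on a directed cycle iff it belongs to a strongly connected component of size ≥ 2 (or has a self-loop).
The vertices on cycles are {1, 2, 3, 6, 9, 10} — 6 in total.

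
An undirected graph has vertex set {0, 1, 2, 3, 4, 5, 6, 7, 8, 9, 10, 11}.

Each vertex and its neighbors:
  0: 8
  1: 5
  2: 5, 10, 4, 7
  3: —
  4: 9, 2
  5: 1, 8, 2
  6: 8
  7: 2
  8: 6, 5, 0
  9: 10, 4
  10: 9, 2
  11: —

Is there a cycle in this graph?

DFS, tracking each vertex's parent; an edge to a visited non-parent vertex closes a cycle.
Start from 8:
visit 8 (parent –)
  visit 6 (parent 8)
    6–8: parent, skip
  visit 5 (parent 8)
    visit 1 (parent 5)
      1–5: parent, skip
    5–8: parent, skip
    visit 2 (parent 5)
      2–5: parent, skip
      visit 10 (parent 2)
        visit 9 (parent 10)
          9–10: parent, skip
          visit 4 (parent 9)
            4–9: parent, skip
            4–2: 2 visited and ≠ parent → cycle
Cycle: 2 – 10 – 9 – 4 – 2.

Yes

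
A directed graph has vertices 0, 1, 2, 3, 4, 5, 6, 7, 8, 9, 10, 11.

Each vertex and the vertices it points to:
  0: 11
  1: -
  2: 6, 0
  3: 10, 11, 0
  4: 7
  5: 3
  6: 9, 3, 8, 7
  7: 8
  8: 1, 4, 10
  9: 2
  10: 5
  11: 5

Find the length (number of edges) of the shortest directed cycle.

For each vertex v, BFS finds the shortest path from v back to v.
The shortest such closed walk is 6 → 9 → 2 → 6, length 3.

3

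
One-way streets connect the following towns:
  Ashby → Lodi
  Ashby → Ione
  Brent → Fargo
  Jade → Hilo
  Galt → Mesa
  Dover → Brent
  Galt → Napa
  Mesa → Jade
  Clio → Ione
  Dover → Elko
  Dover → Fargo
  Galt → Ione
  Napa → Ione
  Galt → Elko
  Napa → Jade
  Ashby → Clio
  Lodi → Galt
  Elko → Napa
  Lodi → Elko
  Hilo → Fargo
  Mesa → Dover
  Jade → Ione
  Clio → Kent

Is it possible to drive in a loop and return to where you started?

DFS with white/gray/black marking, starting from Fargo:
Fargo gray
Fargo black
Jade gray
  Hilo gray
    Hilo→Fargo: Fargo black — skip
  Hilo black
  Ione gray
  Ione black
Jade black
Ashby gray
  Ashby→Ione: Ione black — skip
  Lodi gray
    Elko gray
      Napa gray
        Napa→Ione: Ione black — skip
        Napa→Jade: Jade black — skip
      Napa black
    Elko black
    Galt gray
      Mesa gray
        Mesa→Jade: Jade black — skip
        Dover gray
          Dover→Fargo: Fargo black — skip
          Dover→Elko: Elko black — skip
          Brent gray
            Brent→Fargo: Fargo black — skip
          Brent black
        Dover black
      Mesa black
      Galt→Elko: Elko black — skip
      Galt→Napa: Napa black — skip
      Galt→Ione: Ione black — skip
    Galt black
  Lodi black
  Clio gray
    Clio→Ione: Ione black — skip
    Kent gray
    Kent black
  Clio black
Ashby black
Every edge goes to a white or black vertex — no back edge, so the graph is acyclic.

No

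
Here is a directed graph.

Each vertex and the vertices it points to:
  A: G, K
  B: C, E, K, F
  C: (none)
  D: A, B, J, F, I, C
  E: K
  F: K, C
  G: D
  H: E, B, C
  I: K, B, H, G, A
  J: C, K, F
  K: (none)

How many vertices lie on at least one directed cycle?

4

A vertex is on a directed cycle iff it belongs to a strongly connected component of size ≥ 2 (or has a self-loop).
The vertices on cycles are {A, D, G, I} — 4 in total.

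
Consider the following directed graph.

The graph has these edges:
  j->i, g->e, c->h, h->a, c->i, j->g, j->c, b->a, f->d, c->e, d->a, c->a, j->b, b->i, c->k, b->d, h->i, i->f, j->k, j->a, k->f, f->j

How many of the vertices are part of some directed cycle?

7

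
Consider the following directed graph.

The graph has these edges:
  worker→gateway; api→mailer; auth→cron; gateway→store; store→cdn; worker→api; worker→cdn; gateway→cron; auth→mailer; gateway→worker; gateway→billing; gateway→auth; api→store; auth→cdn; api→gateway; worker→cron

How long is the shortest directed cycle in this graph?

For each vertex v, BFS finds the shortest path from v back to v.
The shortest such closed walk is worker → gateway → worker, length 2.

2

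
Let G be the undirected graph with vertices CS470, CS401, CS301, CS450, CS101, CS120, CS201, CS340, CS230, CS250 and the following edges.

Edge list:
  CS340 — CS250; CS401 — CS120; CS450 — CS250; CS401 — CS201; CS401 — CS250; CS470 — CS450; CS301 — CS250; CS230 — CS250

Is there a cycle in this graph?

No

DFS, tracking each vertex's parent; an edge to a visited non-parent vertex closes a cycle.
Start from CS340:
visit CS340 (parent –)
  visit CS250 (parent CS340)
    CS250–CS340: parent, skip
    visit CS230 (parent CS250)
      CS230–CS250: parent, skip
    visit CS401 (parent CS250)
      visit CS120 (parent CS401)
        CS120–CS401: parent, skip
      CS401–CS250: parent, skip
      visit CS201 (parent CS401)
        CS201–CS401: parent, skip
    visit CS301 (parent CS250)
      CS301–CS250: parent, skip
    visit CS450 (parent CS250)
      visit CS470 (parent CS450)
        CS470–CS450: parent, skip
      CS450–CS250: parent, skip
visit CS101 (parent –)
No non-parent visited neighbor found — the graph is a forest.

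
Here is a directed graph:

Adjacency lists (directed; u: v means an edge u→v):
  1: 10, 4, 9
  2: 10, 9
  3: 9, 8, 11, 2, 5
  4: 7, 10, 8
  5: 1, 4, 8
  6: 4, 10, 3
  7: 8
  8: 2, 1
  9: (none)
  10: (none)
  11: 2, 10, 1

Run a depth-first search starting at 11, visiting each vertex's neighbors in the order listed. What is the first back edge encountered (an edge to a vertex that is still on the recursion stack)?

DFS from 11 (visiting each vertex's neighbors in the order listed); mark gray on enter, black on exit:
11 gray
  2 gray
    10 gray
    10 black
    9 gray
    9 black
  2 black
  11→10: 10 black — skip
  1 gray
    1→10: 10 black — skip
    4 gray
      7 gray
        8 gray
          8→2: 2 black — skip
          8→1: 1 is gray → back edge
First back edge: 8 → 1.

8->1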